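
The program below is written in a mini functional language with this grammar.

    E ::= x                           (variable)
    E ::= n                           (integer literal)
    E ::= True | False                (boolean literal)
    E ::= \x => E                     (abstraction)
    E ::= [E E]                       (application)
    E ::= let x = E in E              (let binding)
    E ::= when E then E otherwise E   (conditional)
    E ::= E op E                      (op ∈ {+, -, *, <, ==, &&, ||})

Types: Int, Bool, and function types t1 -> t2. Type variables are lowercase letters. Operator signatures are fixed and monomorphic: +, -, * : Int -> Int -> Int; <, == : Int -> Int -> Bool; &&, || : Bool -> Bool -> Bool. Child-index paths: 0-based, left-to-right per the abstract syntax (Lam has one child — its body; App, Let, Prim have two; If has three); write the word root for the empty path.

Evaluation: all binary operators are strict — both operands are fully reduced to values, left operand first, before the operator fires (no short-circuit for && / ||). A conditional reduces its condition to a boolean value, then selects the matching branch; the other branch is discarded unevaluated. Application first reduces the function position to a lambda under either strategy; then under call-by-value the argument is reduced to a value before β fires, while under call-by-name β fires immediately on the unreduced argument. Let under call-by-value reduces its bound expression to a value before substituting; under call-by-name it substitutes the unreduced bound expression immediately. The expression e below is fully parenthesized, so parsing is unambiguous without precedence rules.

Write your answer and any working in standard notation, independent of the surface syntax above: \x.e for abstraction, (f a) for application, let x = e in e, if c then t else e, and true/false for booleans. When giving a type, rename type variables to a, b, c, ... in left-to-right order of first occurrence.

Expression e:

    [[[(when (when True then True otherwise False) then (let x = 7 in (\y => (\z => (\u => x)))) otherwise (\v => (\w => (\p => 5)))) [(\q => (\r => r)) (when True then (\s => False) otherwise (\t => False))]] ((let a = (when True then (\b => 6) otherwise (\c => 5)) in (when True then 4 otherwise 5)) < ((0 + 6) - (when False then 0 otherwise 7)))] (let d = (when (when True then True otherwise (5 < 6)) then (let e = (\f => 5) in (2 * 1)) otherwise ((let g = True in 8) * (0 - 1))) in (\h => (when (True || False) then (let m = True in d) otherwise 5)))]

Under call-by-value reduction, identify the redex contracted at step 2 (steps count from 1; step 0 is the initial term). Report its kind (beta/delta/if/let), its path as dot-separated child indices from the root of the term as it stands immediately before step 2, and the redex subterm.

Derivation:
step 0: ((((if (if true then true else false) then (let x = 7 in (\y.(\z.(\u.x)))) else (\v.(\w.(\p.5)))) ((\q.(\r.r)) (if true then (\s.false) else (\t.false)))) ((let a = (if true then (\b.6) else (\c.5)) in (if true then 4 else 5)) < ((0 + 6) - (if false then 0 else 7)))) (let d = (if (if true then true else (5 < 6)) then (let e = (\f.5) in (2 * 1)) else ((let g = true in 8) * (0 - 1))) in (\h.(if (true || false) then (let m = true in d) else 5))))
step 1: [if@0.0.0.0] ((((if true then (let x = 7 in (\y.(\z.(\u.x)))) else (\v.(\w.(\p.5)))) ((\q.(\r.r)) (if true then (\s.false) else (\t.false)))) ((let a = (if true then (\b.6) else (\c.5)) in (if true then 4 else 5)) < ((0 + 6) - (if false then 0 else 7)))) (let d = (if (if true then true else (5 < 6)) then (let e = (\f.5) in (2 * 1)) else ((let g = true in 8) * (0 - 1))) in (\h.(if (true || false) then (let m = true in d) else 5))))
step 2: [if@0.0.0] ((((let x = 7 in (\y.(\z.(\u.x)))) ((\q.(\r.r)) (if true then (\s.false) else (\t.false)))) ((let a = (if true then (\b.6) else (\c.5)) in (if true then 4 else 5)) < ((0 + 6) - (if false then 0 else 7)))) (let d = (if (if true then true else (5 < 6)) then (let e = (\f.5) in (2 * 1)) else ((let g = true in 8) * (0 - 1))) in (\h.(if (true || false) then (let m = true in d) else 5))))

Answer: if at 0.0.0 : (if true then (let x = 7 in (\y.(\z.(\u.x)))) else (\v.(\w.(\p.5))))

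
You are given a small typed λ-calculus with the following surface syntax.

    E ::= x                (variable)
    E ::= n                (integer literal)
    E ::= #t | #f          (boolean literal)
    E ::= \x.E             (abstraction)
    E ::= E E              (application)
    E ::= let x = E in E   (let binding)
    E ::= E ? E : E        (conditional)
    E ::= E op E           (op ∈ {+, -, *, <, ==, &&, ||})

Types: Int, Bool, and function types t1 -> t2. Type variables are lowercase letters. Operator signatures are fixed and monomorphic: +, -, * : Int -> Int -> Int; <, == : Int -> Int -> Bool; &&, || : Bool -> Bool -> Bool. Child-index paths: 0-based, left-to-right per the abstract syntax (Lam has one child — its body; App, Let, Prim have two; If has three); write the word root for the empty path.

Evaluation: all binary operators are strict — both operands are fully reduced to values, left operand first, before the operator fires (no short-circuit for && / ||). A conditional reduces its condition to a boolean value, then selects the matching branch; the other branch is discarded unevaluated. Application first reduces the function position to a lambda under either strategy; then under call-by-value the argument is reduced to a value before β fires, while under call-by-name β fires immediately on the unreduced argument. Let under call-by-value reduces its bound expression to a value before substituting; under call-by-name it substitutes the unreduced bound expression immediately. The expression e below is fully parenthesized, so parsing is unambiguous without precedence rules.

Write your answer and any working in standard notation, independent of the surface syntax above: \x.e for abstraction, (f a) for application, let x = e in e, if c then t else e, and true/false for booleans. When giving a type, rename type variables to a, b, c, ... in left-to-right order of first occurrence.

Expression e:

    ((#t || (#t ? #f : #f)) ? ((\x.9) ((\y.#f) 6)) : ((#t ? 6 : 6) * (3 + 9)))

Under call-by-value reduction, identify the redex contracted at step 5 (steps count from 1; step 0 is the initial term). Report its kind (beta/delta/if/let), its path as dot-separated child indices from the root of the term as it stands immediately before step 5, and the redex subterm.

Trace:
step 0: (if (true || (if true then false else false)) then ((\x.9) ((\y.false) 6)) else ((if true then 6 else 6) * (3 + 9)))
step 1: [if@0.1] (if (true || false) then ((\x.9) ((\y.false) 6)) else ((if true then 6 else 6) * (3 + 9)))
step 2: [delta@0] (if true then ((\x.9) ((\y.false) 6)) else ((if true then 6 else 6) * (3 + 9)))
step 3: [if@root] ((\x.9) ((\y.false) 6))
step 4: [beta@1] ((\x.9) false)
step 5: [beta@root] 9

Answer: beta at root : ((\x.9) false)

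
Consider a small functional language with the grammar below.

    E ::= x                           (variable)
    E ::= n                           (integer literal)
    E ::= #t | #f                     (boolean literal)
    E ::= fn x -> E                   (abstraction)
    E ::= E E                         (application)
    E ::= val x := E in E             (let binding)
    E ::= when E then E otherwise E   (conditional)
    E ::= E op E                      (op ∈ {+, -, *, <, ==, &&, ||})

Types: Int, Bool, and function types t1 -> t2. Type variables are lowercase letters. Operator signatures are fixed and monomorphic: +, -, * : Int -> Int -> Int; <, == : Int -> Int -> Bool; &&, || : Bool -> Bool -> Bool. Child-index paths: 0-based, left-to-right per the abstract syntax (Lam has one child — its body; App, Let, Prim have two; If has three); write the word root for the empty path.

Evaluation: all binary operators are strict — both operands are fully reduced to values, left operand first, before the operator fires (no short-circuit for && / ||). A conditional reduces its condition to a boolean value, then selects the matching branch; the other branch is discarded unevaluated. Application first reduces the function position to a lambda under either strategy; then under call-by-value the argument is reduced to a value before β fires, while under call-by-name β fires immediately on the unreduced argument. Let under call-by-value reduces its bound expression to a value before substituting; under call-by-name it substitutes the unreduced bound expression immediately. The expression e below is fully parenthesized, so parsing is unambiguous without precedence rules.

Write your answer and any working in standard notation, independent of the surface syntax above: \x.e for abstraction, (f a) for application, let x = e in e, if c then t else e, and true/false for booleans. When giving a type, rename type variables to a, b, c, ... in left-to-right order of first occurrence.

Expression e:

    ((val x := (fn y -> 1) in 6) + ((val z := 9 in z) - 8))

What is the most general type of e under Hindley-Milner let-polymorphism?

Trace:
\y._ : a -> Int
let x : forall. a -> Int
  unify Int ~ Int
let z : Int
z : Int
  unify Int ~ Int
  unify Int ~ Int
  unify Int ~ Int

Answer: Int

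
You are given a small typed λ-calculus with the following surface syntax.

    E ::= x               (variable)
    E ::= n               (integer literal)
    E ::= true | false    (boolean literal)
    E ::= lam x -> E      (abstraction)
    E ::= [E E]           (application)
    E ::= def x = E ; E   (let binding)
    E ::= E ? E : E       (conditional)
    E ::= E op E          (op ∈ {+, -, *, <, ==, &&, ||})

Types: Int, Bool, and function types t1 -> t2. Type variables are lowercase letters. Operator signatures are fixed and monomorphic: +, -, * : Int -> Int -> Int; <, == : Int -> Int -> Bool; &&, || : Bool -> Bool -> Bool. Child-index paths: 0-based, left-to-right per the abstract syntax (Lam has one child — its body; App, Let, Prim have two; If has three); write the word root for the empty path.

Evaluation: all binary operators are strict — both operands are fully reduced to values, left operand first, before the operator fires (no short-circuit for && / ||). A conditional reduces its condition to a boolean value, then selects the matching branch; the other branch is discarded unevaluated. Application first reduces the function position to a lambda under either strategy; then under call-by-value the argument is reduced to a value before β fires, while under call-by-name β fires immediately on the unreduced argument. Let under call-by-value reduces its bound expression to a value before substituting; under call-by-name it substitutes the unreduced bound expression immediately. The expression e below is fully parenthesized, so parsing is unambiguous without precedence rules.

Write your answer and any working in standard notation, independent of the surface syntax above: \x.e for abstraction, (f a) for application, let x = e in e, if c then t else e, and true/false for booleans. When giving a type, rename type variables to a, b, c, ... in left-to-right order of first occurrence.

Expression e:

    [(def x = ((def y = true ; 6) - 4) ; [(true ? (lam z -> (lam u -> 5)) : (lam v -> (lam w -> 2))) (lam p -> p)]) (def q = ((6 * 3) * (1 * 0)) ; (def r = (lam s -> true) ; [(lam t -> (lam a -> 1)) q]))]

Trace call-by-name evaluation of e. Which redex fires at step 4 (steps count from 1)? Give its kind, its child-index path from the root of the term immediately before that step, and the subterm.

Derivation:
step 0: ((let x = ((let y = true in 6) - 4) in ((if true then (\z.(\u.5)) else (\v.(\w.2))) (\p.p))) (let q = ((6 * 3) * (1 * 0)) in (let r = (\s.true) in ((\t.(\a.1)) q))))
step 1: [let@0] (((if true then (\z.(\u.5)) else (\v.(\w.2))) (\p.p)) (let q = ((6 * 3) * (1 * 0)) in (let r = (\s.true) in ((\t.(\a.1)) q))))
step 2: [if@0.0] (((\z.(\u.5)) (\p.p)) (let q = ((6 * 3) * (1 * 0)) in (let r = (\s.true) in ((\t.(\a.1)) q))))
step 3: [beta@0] ((\u.5) (let q = ((6 * 3) * (1 * 0)) in (let r = (\s.true) in ((\t.(\a.1)) q))))
step 4: [beta@root] 5

Answer: beta at root : ((\u.5) (let q = ((6 * 3) * (1 * 0)) in (let r = (\s.true) in ((\t.(\a.1)) q))))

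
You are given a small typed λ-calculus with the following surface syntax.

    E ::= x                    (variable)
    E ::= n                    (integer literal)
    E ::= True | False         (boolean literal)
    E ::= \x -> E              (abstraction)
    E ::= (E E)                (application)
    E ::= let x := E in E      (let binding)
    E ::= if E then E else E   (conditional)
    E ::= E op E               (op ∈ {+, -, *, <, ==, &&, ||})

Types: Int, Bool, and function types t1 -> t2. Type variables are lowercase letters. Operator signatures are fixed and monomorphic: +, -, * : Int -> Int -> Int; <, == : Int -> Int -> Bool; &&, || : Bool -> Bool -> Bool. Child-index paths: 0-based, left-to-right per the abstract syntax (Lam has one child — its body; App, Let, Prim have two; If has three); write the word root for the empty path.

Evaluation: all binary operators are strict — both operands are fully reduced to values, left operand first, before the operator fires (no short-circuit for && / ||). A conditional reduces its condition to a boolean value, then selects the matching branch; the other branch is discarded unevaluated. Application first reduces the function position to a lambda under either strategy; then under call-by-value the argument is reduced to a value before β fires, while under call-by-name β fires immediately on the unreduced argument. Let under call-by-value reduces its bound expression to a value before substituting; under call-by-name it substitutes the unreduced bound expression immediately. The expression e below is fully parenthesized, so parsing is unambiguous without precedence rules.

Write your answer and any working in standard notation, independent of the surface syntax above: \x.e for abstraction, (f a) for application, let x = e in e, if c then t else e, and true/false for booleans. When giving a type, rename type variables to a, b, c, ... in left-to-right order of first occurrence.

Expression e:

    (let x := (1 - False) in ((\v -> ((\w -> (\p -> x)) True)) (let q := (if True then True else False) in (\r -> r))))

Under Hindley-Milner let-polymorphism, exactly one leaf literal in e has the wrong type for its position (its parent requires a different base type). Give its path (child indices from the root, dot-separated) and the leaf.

Derivation:
  unify Int ~ Int
  unify Bool ~ Int
  FAIL: mismatch Bool ~ Int

Answer: 0.1 : false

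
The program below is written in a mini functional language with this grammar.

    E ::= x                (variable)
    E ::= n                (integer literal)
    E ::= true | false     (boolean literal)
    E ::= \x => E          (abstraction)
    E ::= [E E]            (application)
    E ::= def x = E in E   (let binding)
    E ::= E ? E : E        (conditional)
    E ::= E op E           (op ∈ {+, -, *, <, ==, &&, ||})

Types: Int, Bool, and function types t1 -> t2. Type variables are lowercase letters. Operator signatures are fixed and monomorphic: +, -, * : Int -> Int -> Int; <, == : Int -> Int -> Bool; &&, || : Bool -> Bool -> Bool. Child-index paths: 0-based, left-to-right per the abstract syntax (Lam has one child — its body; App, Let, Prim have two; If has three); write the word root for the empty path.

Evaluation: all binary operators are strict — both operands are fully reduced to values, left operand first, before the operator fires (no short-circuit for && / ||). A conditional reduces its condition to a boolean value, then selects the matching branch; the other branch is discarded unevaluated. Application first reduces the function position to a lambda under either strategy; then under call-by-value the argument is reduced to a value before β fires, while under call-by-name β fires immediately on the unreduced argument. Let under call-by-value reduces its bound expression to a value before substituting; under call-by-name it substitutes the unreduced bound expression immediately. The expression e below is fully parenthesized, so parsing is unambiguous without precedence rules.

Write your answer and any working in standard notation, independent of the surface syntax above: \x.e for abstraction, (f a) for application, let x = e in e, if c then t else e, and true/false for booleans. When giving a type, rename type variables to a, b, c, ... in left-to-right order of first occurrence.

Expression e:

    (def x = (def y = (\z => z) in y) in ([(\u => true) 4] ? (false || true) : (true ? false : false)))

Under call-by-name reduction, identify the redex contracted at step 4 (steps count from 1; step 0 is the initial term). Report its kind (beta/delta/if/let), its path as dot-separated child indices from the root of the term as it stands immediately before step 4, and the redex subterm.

Derivation:
step 0: (let x = (let y = (\z.z) in y) in (if ((\u.true) 4) then (false || true) else (if true then false else false)))
step 1: [let@root] (if ((\u.true) 4) then (false || true) else (if true then false else false))
step 2: [beta@0] (if true then (false || true) else (if true then false else false))
step 3: [if@root] (false || true)
step 4: [delta@root] true

Answer: delta at root : (false || true)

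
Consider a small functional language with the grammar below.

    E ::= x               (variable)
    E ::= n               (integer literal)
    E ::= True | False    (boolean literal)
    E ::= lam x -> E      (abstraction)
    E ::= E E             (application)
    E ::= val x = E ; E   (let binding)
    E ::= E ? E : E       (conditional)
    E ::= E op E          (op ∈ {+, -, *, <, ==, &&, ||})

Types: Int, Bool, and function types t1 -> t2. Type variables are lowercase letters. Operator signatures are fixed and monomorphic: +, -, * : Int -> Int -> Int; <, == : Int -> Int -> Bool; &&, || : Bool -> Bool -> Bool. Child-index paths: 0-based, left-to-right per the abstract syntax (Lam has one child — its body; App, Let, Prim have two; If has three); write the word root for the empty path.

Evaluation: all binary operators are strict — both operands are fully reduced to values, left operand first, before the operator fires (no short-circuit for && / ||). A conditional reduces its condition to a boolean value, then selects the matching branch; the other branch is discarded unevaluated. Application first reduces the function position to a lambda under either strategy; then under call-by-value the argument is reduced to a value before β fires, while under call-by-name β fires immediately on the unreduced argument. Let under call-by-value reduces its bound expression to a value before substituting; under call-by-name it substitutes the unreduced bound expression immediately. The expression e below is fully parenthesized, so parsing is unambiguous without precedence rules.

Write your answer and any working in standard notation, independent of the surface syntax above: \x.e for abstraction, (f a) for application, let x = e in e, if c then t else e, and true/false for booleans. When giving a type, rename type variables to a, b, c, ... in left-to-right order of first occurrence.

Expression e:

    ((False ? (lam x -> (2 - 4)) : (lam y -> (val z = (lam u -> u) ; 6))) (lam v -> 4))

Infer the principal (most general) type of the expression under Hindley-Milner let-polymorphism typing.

Working:
  unify Bool ~ Bool
  unify Int ~ Int
  unify Int ~ Int
\x._ : a -> Int
u : c
\u._ : c -> c
let z : forall. c -> c
\y._ : b -> Int
  unify a -> Int ~ b -> Int
  unify a ~ b
  unify Int ~ Int
\v._ : d -> Int
  unify b -> Int ~ (d -> Int) -> e
  unify b ~ d -> Int
  unify Int ~ e
_ _ : Int

Answer: Int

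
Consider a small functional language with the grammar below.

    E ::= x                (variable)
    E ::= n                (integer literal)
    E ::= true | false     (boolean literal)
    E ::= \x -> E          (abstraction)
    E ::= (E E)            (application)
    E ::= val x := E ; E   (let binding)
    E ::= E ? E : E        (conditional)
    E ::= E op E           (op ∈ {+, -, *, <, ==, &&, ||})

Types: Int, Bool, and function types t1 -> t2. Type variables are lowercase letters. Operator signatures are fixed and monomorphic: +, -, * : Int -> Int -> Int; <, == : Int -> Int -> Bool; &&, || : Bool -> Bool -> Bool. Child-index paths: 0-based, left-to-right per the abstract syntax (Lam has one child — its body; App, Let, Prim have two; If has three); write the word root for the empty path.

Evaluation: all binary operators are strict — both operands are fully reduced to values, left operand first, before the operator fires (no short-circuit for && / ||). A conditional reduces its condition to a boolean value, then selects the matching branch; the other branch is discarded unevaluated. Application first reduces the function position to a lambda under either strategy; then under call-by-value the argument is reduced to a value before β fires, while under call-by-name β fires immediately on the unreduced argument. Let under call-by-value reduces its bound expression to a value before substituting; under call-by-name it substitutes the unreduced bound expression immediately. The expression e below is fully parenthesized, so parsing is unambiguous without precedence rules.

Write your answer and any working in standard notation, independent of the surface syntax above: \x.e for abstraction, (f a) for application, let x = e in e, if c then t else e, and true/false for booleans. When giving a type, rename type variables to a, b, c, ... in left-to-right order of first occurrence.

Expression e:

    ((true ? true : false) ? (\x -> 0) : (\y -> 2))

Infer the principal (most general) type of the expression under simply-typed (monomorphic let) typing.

Working:
  unify Bool ~ Bool
  unify Bool ~ Bool
  unify Bool ~ Bool
\x._ : a -> Int
\y._ : b -> Int
  unify a -> Int ~ b -> Int
  unify a ~ b
  unify Int ~ Int

Answer: a -> Int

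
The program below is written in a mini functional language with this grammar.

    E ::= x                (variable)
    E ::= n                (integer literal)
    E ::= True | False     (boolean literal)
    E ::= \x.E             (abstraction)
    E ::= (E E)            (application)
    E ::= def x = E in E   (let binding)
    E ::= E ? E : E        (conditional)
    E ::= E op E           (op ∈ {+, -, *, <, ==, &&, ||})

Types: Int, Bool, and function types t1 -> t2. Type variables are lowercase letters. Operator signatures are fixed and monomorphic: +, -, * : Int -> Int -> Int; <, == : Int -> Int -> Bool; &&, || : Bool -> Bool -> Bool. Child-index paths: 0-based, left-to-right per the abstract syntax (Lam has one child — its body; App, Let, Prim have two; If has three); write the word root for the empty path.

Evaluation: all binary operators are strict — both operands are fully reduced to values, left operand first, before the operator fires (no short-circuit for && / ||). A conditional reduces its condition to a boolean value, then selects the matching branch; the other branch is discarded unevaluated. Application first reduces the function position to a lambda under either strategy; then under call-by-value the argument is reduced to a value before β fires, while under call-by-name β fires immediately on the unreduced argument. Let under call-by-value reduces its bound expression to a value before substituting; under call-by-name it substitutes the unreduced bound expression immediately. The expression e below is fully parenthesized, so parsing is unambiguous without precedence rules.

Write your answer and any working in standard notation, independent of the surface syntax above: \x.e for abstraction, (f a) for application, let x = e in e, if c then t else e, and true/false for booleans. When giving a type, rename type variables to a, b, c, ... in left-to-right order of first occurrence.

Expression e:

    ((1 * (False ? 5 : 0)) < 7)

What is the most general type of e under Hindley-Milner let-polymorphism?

Answer: Bool

Trace:
  unify Int ~ Int
  unify Bool ~ Bool
  unify Int ~ Int
  unify Int ~ Int
  unify Int ~ Int
  unify Int ~ Int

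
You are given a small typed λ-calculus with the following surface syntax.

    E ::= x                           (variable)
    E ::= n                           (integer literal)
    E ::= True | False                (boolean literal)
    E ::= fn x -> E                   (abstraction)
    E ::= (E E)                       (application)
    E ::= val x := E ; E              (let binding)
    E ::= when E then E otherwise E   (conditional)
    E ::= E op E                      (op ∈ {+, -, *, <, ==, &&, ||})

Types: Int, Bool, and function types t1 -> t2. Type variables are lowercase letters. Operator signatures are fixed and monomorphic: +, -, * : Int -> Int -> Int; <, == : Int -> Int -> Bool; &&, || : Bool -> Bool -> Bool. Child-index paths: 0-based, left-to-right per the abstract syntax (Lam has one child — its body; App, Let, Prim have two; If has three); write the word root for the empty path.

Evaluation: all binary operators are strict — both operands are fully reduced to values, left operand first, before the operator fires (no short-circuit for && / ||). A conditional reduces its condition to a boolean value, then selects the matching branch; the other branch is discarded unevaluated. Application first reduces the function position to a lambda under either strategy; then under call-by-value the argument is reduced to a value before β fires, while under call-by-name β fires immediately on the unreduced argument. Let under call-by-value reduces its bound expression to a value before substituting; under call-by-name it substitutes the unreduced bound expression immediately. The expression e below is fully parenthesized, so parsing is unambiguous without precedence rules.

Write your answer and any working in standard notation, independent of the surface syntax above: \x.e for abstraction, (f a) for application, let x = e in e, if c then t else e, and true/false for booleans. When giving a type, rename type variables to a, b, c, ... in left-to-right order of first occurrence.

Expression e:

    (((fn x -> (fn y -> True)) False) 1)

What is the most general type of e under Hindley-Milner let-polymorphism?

Trace:
\y._ : b -> Bool
\x._ : a -> b -> Bool
  unify a -> b -> Bool ~ Bool -> c
  unify a ~ Bool
  unify b -> Bool ~ c
_ _ : b -> Bool
  unify b -> Bool ~ Int -> d
  unify b ~ Int
  unify Bool ~ d
_ _ : Bool

Answer: Bool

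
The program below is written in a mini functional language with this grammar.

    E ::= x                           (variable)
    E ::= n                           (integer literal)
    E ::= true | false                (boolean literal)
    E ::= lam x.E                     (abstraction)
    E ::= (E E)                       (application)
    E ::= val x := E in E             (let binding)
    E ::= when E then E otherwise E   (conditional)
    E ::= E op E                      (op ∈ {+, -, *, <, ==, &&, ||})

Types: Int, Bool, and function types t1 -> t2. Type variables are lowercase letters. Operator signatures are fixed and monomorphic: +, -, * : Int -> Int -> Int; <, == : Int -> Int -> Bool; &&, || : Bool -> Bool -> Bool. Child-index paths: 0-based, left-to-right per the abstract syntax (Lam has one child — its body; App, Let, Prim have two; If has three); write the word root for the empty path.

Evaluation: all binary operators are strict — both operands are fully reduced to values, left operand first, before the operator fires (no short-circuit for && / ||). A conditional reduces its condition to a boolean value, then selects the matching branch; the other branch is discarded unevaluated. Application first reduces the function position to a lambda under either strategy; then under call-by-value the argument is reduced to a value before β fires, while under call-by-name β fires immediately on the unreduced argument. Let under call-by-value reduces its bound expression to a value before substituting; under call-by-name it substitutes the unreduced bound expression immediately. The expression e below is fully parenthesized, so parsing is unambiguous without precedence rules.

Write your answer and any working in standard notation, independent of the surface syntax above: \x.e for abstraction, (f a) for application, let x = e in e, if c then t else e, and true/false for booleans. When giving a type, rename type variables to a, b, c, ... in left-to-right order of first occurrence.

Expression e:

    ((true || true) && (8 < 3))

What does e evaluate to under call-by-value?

Derivation:
step 0: ((true || true) && (8 < 3))
step 1: [delta@0] (true && (8 < 3))
step 2: [delta@1] (true && false)
step 3: [delta@root] false

Answer: false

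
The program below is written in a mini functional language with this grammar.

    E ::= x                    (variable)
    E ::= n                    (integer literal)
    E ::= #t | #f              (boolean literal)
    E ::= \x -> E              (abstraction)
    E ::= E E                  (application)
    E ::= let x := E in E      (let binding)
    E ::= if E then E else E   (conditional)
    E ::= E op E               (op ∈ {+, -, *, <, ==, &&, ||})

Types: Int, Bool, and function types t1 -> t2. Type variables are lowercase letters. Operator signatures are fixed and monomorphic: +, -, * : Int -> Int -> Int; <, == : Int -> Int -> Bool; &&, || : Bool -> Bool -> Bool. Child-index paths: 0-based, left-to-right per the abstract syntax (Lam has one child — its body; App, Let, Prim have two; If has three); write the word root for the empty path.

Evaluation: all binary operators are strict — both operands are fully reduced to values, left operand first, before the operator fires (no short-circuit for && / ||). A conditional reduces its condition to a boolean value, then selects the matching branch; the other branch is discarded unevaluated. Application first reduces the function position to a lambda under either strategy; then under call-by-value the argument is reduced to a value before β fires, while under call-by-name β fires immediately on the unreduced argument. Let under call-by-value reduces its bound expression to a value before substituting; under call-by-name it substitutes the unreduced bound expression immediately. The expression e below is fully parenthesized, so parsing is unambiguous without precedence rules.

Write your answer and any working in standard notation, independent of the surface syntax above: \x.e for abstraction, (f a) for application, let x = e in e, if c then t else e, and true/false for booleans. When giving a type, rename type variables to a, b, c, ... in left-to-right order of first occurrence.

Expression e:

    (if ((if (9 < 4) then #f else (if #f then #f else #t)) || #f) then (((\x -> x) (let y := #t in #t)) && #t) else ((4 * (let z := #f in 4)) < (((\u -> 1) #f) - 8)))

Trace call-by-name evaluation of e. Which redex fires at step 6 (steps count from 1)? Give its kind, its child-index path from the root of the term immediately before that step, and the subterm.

Trace:
step 0: (if ((if (9 < 4) then false else (if false then false else true)) || false) then (((\x.x) (let y = true in true)) && true) else ((4 * (let z = false in 4)) < (((\u.1) false) - 8)))
step 1: [delta@0.0.0] (if ((if false then false else (if false then false else true)) || false) then (((\x.x) (let y = true in true)) && true) else ((4 * (let z = false in 4)) < (((\u.1) false) - 8)))
step 2: [if@0.0] (if ((if false then false else true) || false) then (((\x.x) (let y = true in true)) && true) else ((4 * (let z = false in 4)) < (((\u.1) false) - 8)))
step 3: [if@0.0] (if (true || false) then (((\x.x) (let y = true in true)) && true) else ((4 * (let z = false in 4)) < (((\u.1) false) - 8)))
step 4: [delta@0] (if true then (((\x.x) (let y = true in true)) && true) else ((4 * (let z = false in 4)) < (((\u.1) false) - 8)))
step 5: [if@root] (((\x.x) (let y = true in true)) && true)
step 6: [beta@0] ((let y = true in true) && true)

Answer: beta at 0 : ((\x.x) (let y = true in true))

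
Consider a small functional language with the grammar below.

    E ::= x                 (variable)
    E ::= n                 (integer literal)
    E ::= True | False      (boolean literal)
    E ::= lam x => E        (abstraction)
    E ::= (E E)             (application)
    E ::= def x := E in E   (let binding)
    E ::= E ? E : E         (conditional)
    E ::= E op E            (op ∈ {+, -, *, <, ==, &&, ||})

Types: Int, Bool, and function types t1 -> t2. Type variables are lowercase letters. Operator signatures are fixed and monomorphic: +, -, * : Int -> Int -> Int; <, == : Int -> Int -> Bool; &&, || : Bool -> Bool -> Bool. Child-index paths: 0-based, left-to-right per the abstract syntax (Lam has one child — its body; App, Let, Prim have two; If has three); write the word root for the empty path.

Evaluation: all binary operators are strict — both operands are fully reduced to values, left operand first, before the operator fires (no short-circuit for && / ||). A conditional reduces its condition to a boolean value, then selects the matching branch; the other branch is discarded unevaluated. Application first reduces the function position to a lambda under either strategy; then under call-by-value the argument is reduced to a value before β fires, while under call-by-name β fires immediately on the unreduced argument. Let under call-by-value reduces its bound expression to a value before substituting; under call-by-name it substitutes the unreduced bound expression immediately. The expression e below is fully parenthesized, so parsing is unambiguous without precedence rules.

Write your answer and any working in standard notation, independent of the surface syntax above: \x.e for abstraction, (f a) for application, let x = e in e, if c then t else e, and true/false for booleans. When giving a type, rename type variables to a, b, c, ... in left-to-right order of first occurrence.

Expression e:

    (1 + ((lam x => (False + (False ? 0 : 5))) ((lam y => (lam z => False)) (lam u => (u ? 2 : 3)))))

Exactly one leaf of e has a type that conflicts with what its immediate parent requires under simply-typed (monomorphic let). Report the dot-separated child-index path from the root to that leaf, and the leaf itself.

Derivation:
  unify Int ~ Int
  unify Bool ~ Int
  FAIL: mismatch Bool ~ Int

Answer: 1.0.0.0 : false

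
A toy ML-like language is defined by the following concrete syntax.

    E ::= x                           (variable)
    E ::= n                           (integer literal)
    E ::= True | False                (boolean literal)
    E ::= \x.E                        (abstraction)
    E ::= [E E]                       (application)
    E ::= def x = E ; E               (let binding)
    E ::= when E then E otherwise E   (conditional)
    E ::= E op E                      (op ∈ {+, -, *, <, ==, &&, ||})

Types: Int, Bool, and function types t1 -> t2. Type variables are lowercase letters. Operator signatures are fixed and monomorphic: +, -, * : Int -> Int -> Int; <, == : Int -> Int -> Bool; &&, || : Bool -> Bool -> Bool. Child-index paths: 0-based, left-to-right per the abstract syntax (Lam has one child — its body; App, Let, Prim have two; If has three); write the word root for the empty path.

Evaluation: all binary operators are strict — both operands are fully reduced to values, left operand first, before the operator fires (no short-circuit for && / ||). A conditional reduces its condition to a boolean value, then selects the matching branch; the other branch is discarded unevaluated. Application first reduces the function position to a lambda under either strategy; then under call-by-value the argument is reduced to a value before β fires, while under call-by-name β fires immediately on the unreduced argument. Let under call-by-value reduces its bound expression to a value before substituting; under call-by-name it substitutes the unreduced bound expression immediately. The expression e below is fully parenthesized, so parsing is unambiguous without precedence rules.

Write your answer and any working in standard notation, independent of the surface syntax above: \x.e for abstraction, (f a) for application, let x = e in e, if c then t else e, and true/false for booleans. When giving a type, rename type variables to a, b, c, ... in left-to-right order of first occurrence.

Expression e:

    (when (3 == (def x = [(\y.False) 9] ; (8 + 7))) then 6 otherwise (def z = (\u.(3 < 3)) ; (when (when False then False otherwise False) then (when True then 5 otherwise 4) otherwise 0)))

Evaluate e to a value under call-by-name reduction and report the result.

Answer: 0

Trace:
step 0: (if (3 == (let x = ((\y.false) 9) in (8 + 7))) then 6 else (let z = (\u.(3 < 3)) in (if (if false then false else false) then (if true then 5 else 4) else 0)))
step 1: [let@0.1] (if (3 == (8 + 7)) then 6 else (let z = (\u.(3 < 3)) in (if (if false then false else false) then (if true then 5 else 4) else 0)))
step 2: [delta@0.1] (if (3 == 15) then 6 else (let z = (\u.(3 < 3)) in (if (if false then false else false) then (if true then 5 else 4) else 0)))
step 3: [delta@0] (if false then 6 else (let z = (\u.(3 < 3)) in (if (if false then false else false) then (if true then 5 else 4) else 0)))
step 4: [if@root] (let z = (\u.(3 < 3)) in (if (if false then false else false) then (if true then 5 else 4) else 0))
step 5: [let@root] (if (if false then false else false) then (if true then 5 else 4) else 0)
step 6: [if@0] (if false then (if true then 5 else 4) else 0)
step 7: [if@root] 0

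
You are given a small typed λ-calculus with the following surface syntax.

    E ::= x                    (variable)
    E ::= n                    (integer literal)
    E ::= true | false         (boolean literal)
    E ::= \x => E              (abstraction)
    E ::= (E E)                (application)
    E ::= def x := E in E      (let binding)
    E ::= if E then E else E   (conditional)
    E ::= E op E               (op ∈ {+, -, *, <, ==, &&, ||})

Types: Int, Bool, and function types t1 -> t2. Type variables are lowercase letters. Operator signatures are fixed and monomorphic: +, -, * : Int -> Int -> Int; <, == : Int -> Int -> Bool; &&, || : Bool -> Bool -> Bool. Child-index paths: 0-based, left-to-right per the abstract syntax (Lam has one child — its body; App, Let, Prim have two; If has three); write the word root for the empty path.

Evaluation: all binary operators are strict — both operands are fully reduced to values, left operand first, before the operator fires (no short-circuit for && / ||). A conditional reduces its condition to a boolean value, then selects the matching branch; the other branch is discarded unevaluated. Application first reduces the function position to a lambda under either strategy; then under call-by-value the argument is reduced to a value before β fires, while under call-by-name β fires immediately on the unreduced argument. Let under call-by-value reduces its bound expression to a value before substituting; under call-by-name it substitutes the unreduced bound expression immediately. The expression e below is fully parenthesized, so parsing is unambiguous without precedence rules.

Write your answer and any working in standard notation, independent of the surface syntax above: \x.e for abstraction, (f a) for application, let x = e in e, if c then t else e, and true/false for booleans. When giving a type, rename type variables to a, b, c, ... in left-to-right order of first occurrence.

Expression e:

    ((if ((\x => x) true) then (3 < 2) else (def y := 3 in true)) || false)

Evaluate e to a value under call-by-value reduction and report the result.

Working:
step 0: ((if ((\x.x) true) then (3 < 2) else (let y = 3 in true)) || false)
step 1: [beta@0.0] ((if true then (3 < 2) else (let y = 3 in true)) || false)
step 2: [if@0] ((3 < 2) || false)
step 3: [delta@0] (false || false)
step 4: [delta@root] false

Answer: false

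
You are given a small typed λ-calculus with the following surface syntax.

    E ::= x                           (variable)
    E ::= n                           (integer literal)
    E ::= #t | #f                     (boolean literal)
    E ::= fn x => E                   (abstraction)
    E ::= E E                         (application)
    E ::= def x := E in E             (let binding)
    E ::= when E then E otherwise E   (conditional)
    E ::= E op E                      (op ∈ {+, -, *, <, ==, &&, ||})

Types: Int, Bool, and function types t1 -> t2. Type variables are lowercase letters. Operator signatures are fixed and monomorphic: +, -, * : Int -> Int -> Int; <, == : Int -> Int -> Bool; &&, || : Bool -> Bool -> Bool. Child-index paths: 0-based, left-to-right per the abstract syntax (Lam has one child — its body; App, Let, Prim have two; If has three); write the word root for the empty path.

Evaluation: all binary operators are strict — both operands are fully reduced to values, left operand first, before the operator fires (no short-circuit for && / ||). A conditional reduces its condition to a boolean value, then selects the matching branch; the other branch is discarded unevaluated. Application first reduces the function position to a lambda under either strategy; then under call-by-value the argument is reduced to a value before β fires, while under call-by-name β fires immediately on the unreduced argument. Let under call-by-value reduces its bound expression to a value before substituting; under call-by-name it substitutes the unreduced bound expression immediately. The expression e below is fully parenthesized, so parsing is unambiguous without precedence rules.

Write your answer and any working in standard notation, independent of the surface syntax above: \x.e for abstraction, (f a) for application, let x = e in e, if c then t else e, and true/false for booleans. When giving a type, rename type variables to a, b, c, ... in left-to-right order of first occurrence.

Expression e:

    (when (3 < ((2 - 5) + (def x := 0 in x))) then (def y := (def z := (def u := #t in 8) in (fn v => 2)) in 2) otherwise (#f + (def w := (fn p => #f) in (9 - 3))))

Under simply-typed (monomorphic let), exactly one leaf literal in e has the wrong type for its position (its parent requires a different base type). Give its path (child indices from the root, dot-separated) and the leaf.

Answer: 2.0 : false

Trace:
  unify Int ~ Int
  unify Int ~ Int
  unify Int ~ Int
  unify Int ~ Int
let x : Int
x : Int
  unify Int ~ Int
  unify Int ~ Int
  unify Bool ~ Bool
let u : Bool
let z : Int
\v._ : a -> Int
let y : a -> Int
  unify Bool ~ Int
  FAIL: mismatch Bool ~ Int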